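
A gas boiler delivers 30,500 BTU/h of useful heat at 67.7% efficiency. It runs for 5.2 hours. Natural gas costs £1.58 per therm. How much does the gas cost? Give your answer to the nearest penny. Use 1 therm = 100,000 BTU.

£3.70

Heat delivered = 30,500 BTU/h × 5.2 h = 158,600 BTU
Gas input = 158,600 / 0.677 = 234,269 BTU
= 234,269 / 100,000 = 2.343 therm
Cost = 2.343 × £1.58/therm = £3.70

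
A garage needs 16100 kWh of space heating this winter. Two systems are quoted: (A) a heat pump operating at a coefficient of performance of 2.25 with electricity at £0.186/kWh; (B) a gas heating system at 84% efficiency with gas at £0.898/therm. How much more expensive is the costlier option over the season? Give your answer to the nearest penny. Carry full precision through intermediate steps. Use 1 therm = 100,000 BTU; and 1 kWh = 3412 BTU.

£743.67

Heat load = 16100 kWh × 3412 = 54,933,200 BTU
Gas: input = 54,933,200 / 0.84 = 65,396,667 BTU = 654 therm → 654 × £0.898 = £587.26
Heat pump: 54,933,200 BTU / 3412 = 16,100 kWh heat; / 2.25 = 7,156 kWh in → × £0.186 = £1,330.93
Difference = |£587.26 − £1,330.93| = £743.67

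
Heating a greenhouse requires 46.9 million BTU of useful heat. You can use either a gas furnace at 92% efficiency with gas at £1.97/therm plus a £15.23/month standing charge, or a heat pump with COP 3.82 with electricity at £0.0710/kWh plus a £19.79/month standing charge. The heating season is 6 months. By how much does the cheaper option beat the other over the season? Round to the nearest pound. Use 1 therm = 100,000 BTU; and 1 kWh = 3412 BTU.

Heat load = 46.9 × 10⁶ BTU = 46,900,000 BTU
Gas: input = 46,900,000 / 0.92 = 50,978,261 BTU = 509.8 therm → 509.8 × £1.97 = £1,004.27; + 6 × £15.23 standing = £1,095.65
Heat pump: 46,900,000 BTU / 3412 = 13,750 kWh heat; / 3.82 = 3,598 kWh in → × £0.0710 = £255.48; + 6 × £19.79 standing = £374.22
Difference = |£1,095.65 − £374.22| = £721.43 ≈ £721

£721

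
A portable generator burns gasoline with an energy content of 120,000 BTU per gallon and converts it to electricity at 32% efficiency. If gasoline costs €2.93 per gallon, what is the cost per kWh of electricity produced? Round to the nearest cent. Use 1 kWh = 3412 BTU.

€0.26

Electrical output per gallon = 120,000 BTU × 0.32 / 3412 BTU/kWh = 11.25 kWh
Cost per kWh = €2.93 / 11.25 kWh = €0.260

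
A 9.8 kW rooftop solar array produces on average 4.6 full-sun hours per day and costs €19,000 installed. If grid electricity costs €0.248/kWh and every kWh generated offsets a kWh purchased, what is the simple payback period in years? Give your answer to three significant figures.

4.66 years

Daily generation = 9.8 kW × 4.6 h = 45.08 kWh
Annual generation = 45.08 × 365 = 16454 kWh
Annual savings = 16454 × €0.248 = €4,080.64
Payback = €19,000 / €4,080.64 = 4.66 years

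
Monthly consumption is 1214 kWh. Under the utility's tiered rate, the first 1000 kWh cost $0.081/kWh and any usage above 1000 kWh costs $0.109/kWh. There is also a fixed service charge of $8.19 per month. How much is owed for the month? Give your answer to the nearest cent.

$112.52

First 1000 kWh × $0.081 = $81.00
Remaining 214 kWh × $0.109 = $23.33
Energy charge = $104.33; + service $8.19 = $112.52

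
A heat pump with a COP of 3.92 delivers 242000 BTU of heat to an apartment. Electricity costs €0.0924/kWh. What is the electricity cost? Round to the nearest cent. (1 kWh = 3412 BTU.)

Heat delivered = 242,000 BTU / 3412 = 70.93 kWh
Electrical input = 70.93 kWh / 3.92 = 18.09 kWh
Cost = 18.09 × €0.0924/kWh = €1.67

€1.67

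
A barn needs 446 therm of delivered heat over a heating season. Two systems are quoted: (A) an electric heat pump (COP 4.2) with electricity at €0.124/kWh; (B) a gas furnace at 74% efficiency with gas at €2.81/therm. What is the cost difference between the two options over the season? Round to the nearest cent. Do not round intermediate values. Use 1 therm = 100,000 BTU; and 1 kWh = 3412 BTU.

Heat load = 446 therm × 100,000 = 44,600,000 BTU
Gas: input = 44,600,000 / 0.74 = 60,270,270 BTU = 602.7 therm → 602.7 × €2.81 = €1,693.59
Heat pump: 44,600,000 BTU / 3412 = 13,070 kWh heat; / 4.2 = 3,112 kWh in → × €0.124 = €385.92
Difference = |€1,693.59 − €385.92| = €1,307.67

€1307.67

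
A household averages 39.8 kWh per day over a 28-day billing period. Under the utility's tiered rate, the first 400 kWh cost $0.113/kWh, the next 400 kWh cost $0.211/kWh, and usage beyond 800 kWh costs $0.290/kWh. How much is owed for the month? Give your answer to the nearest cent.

$220.78

Usage = 39.8 kWh/day × 28 days = 1114.4 kWh
First 400 kWh × $0.113 = $45.20
Next 400 kWh × $0.211 = $84.40
Remaining 314.4 kWh × $0.290 = $91.18
Total = $220.78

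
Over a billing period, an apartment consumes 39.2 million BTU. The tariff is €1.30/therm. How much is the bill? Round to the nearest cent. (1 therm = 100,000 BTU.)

€509.60

39.2 million BTU × (10 therm/million BTU) = 392 therm
Cost = 392 therm × €1.30/therm = €509.60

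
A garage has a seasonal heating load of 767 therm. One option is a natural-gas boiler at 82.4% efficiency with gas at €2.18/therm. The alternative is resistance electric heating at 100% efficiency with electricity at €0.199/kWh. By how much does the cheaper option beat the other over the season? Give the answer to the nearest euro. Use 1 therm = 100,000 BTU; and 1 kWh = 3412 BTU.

Heat load = 767 therm × 100,000 = 76,700,000 BTU
Gas: input = 76,700,000 / 0.824 = 93,082,524 BTU = 930.8 therm → 930.8 × €2.18 = €2,029.20
Electric: 76,700,000 BTU / 3412 = 22,480 kWh → × €0.199 = €4,473.42
Difference = |€2,029.20 − €4,473.42| = €2,444.22 ≈ €2444

€2444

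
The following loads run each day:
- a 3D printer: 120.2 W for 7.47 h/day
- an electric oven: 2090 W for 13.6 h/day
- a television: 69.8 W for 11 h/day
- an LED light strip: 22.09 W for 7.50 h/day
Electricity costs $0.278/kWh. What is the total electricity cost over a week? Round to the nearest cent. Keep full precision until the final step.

$58.88

3D printer: 120.2 W × 7.47 h × 7 d = 6,285 Wh = 6.285 kWh
electric oven: 2090 W × 13.6 h × 7 d = 198,968 Wh = 199 kWh
television: 69.8 W × 11 h × 7 d = 5,375 Wh = 5.375 kWh
LED light strip: 22.09 W × 7.50 h × 7 d = 1,160 Wh = 1.16 kWh
Total energy = 6.285 + 199 + 5.375 + 1.16 = 211.8 kWh
Cost = 211.8 kWh × $0.278 = $58.88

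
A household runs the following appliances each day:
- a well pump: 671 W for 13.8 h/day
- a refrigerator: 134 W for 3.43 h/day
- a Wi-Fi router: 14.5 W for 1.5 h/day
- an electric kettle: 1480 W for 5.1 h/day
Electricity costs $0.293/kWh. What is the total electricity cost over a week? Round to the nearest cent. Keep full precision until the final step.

well pump: 671 W × 13.8 h × 7 d = 64,819 Wh = 64.82 kWh
refrigerator: 134 W × 3.43 h × 7 d = 3,217 Wh = 3.217 kWh
Wi-Fi router: 14.5 W × 1.5 h × 7 d = 152 Wh = 0.1522 kWh
electric kettle: 1480 W × 5.1 h × 7 d = 52,836 Wh = 52.84 kWh
Total energy = 64.82 + 3.217 + 0.1522 + 52.84 = 121 kWh
Cost = 121 kWh × $0.293 = $35.46

$35.46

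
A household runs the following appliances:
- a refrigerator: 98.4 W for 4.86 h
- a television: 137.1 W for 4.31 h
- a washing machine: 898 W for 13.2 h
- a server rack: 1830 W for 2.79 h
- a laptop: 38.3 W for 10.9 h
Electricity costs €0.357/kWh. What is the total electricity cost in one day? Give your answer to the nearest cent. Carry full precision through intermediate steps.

€6.59

refrigerator: 98.4 W × 4.86 h = 478 Wh = 0.4782 kWh
television: 137.1 W × 4.31 h = 591 Wh = 0.5909 kWh
washing machine: 898 W × 13.2 h = 11,854 Wh = 11.85 kWh
server rack: 1830 W × 2.79 h = 5,106 Wh = 5.106 kWh
laptop: 38.3 W × 10.9 h = 417 Wh = 0.4175 kWh
Total energy = 0.4782 + 0.5909 + 11.85 + 5.106 + 0.4175 = 18.45 kWh
Cost = 18.45 kWh × €0.357 = €6.59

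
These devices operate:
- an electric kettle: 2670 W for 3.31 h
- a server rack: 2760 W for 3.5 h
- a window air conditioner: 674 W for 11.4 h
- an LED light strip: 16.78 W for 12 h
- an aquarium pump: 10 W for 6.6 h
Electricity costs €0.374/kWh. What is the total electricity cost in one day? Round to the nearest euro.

electric kettle: 2670 W × 3.31 h = 8,838 Wh = 8.838 kWh
server rack: 2760 W × 3.5 h = 9,660 Wh = 9.66 kWh
window air conditioner: 674 W × 11.4 h = 7,684 Wh = 7.684 kWh
LED light strip: 16.78 W × 12 h = 201 Wh = 0.2014 kWh
aquarium pump: 10 W × 6.6 h = 66 Wh = 0.066 kWh
Total energy = 8.838 + 9.66 + 7.684 + 0.2014 + 0.066 = 26.45 kWh
Cost = 26.45 kWh × €0.374 = €9.89 ≈ €10

€10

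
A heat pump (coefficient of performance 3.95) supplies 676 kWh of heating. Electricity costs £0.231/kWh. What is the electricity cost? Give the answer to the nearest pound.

Electrical input = 676 kWh / 3.95 = 171.1 kWh
Cost = 171.1 × £0.231/kWh = £39.53 ≈ £40

£40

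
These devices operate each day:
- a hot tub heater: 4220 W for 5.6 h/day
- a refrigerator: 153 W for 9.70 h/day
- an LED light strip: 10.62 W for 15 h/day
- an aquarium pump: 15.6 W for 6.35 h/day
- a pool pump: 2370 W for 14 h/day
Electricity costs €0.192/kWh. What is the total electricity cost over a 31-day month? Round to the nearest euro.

€349

hot tub heater: 4220 W × 5.6 h × 31 d = 732,592 Wh = 732.6 kWh
refrigerator: 153 W × 9.70 h × 31 d = 46,007 Wh = 46.01 kWh
LED light strip: 10.62 W × 15 h × 31 d = 4,938 Wh = 4.938 kWh
aquarium pump: 15.6 W × 6.35 h × 31 d = 3,071 Wh = 3.071 kWh
pool pump: 2370 W × 14 h × 31 d = 1,028,580 Wh = 1,029 kWh
Total energy = 732.6 + 46.01 + 4.938 + 3.071 + 1,029 = 1,815 kWh
Cost = 1,815 kWh × €0.192 = €348.52 ≈ €349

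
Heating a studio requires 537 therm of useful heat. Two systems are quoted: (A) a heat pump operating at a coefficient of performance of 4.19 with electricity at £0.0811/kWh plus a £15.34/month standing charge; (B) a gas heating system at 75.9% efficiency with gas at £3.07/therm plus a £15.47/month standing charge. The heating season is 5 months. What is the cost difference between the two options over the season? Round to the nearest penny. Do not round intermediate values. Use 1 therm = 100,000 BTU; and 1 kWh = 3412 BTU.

£1868.08

Heat load = 537 therm × 100,000 = 53,700,000 BTU
Gas: input = 53,700,000 / 0.759 = 70,750,988 BTU = 707.5 therm → 707.5 × £3.07 = £2,172.06; + 5 × £15.47 standing = £2,249.41
Heat pump: 53,700,000 BTU / 3412 = 15,740 kWh heat; / 4.19 = 3,756 kWh in → × £0.0811 = £304.63; + 5 × £15.34 standing = £381.33
Difference = |£2,249.41 − £381.33| = £1,868.08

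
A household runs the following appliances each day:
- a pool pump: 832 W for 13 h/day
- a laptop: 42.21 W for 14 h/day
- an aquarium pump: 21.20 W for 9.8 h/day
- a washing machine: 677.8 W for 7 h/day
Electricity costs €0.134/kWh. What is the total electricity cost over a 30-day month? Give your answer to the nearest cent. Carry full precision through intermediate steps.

pool pump: 832 W × 13 h × 30 d = 324,480 Wh = 324.5 kWh
laptop: 42.21 W × 14 h × 30 d = 17,728 Wh = 17.73 kWh
aquarium pump: 21.20 W × 9.8 h × 30 d = 6,233 Wh = 6.233 kWh
washing machine: 677.8 W × 7 h × 30 d = 142,338 Wh = 142.3 kWh
Total energy = 324.5 + 17.73 + 6.233 + 142.3 = 490.8 kWh
Cost = 490.8 kWh × €0.134 = €65.76

€65.76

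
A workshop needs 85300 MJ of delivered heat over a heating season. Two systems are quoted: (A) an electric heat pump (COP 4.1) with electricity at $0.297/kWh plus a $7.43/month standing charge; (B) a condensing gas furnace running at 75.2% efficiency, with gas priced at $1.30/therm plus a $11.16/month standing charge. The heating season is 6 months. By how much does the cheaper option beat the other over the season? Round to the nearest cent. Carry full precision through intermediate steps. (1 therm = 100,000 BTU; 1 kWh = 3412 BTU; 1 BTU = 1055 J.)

Heat load = 85300 MJ = 85,300,000,000 J / 1055 = 80,853,081 BTU
Gas: input = 80,853,081 / 0.752 = 107,517,394 BTU = 1,075 therm → 1,075 × $1.30 = $1,397.73; + 6 × $11.16 standing = $1,464.69
Heat pump: 80,853,081 BTU / 3412 = 23,700 kWh heat; / 4.1 = 5,780 kWh in → × $0.297 = $1,716.56; + 6 × $7.43 standing = $1,761.14
Difference = |$1,464.69 − $1,761.14| = $296.46

$296.46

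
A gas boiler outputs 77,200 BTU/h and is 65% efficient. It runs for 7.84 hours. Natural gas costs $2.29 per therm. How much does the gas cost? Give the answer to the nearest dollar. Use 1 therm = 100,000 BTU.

$21

Heat delivered = 77,200 BTU/h × 7.84 h = 605,248 BTU
Gas input = 605,248 / 0.65 = 931,151 BTU
= 931,151 / 100,000 = 9.312 therm
Cost = 9.312 × $2.29/therm = $21.32 ≈ $21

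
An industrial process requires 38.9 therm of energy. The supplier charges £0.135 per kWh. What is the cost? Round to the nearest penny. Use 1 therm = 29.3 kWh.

38.9 therm × (29.3 kWh/therm) = 1,140 kWh
Cost = 1,140 kWh × £0.135/kWh = £153.87

£153.87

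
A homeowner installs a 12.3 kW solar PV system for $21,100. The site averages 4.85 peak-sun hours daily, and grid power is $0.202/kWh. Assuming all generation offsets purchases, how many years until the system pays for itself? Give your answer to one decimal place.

Daily generation = 12.3 kW × 4.85 h = 59.66 kWh
Annual generation = 59.66 × 365 = 21774 kWh
Annual savings = 21774 × $0.202 = $4,398.36
Payback = $21,100 / $4,398.36 = 4.8 years

4.8 years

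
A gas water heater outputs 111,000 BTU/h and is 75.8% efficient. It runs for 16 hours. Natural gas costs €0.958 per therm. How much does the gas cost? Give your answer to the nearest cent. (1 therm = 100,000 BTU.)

Heat delivered = 111,000 BTU/h × 16 h = 1,776,000 BTU
Gas input = 1,776,000 / 0.758 = 2,343,008 BTU
= 2,343,008 / 100,000 = 23.43 therm
Cost = 23.43 × €0.958/therm = €22.45

€22.45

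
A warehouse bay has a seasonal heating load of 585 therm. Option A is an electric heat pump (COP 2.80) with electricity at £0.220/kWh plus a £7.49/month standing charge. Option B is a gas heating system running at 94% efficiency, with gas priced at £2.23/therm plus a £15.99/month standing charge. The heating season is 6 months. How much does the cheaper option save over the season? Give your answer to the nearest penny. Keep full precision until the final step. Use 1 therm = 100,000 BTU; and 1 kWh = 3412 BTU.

Heat load = 585 therm × 100,000 = 58,500,000 BTU
Gas: input = 58,500,000 / 0.94 = 62,234,043 BTU = 622.3 therm → 622.3 × £2.23 = £1,387.82; + 6 × £15.99 standing = £1,483.76
Heat pump: 58,500,000 BTU / 3412 = 17,150 kWh heat; / 2.80 = 6,123 kWh in → × £0.220 = £1,347.14; + 6 × £7.49 standing = £1,392.08
Difference = |£1,483.76 − £1,392.08| = £91.68

£91.68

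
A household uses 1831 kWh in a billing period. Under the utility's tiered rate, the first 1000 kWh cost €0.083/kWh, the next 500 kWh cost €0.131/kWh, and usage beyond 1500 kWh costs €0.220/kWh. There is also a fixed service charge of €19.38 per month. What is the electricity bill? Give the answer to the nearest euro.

€241

First 1000 kWh × €0.083 = €83.00
Next 500 kWh × €0.131 = €65.50
Remaining 331 kWh × €0.220 = €72.82
Energy charge = €221.32; + service €19.38 = €240.70 ≈ €241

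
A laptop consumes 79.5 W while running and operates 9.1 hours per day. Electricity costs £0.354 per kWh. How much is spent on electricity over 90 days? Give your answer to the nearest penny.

£23.05

Energy = 79.5 W × 9.1 h/day × 90 days = 65,110 Wh = 65.11 kWh
Cost = 65.11 kWh × £0.354/kWh = £23.05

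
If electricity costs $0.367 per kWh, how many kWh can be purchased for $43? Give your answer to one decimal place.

$43 / $0.367 per kWh = 117.2 kWh

117.2 kWh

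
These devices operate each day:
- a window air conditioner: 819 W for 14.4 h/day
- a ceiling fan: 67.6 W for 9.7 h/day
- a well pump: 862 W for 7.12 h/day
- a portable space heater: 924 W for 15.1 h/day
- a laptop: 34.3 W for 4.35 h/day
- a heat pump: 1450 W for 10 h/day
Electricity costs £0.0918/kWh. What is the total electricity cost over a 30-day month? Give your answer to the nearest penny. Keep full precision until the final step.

£129.96

window air conditioner: 819 W × 14.4 h × 30 d = 353,808 Wh = 353.8 kWh
ceiling fan: 67.6 W × 9.7 h × 30 d = 19,672 Wh = 19.67 kWh
well pump: 862 W × 7.12 h × 30 d = 184,123 Wh = 184.1 kWh
portable space heater: 924 W × 15.1 h × 30 d = 418,572 Wh = 418.6 kWh
laptop: 34.3 W × 4.35 h × 30 d = 4,476 Wh = 4.476 kWh
heat pump: 1450 W × 10 h × 30 d = 435,000 Wh = 435 kWh
Total energy = 353.8 + 19.67 + 184.1 + 418.6 + 4.476 + 435 = 1,416 kWh
Cost = 1,416 kWh × £0.0918 = £129.96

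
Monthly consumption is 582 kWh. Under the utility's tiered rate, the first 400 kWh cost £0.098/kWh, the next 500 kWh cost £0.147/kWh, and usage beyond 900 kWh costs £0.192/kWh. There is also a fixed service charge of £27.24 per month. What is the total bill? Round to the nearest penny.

First 400 kWh × £0.098 = £39.20
Next 182 kWh × £0.147 = £26.75
Remaining tier: 0 kWh (not reached)
Energy charge = £65.95; + service £27.24 = £93.19

£93.19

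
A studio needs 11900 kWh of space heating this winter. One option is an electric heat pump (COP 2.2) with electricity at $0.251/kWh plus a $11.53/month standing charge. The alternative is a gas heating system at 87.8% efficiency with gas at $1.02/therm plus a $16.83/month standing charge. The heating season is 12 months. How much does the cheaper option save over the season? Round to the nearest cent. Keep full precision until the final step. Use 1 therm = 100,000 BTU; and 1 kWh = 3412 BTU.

Heat load = 11900 kWh × 3412 = 40,602,800 BTU
Gas: input = 40,602,800 / 0.878 = 46,244,647 BTU = 462.4 therm → 462.4 × $1.02 = $471.70; + 12 × $16.83 standing = $673.66
Heat pump: 40,602,800 BTU / 3412 = 11,900 kWh heat; / 2.2 = 5,409 kWh in → × $0.251 = $1,357.68; + 12 × $11.53 standing = $1,496.04
Difference = |$673.66 − $1,496.04| = $822.39

$822.39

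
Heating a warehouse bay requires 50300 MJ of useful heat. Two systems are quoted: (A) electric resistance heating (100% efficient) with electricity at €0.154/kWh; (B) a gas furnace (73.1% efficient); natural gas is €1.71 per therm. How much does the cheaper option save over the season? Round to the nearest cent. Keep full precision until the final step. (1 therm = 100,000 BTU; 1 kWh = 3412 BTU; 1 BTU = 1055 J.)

Heat load = 50300 MJ = 50,300,000,000 J / 1055 = 47,677,725 BTU
Gas: input = 47,677,725 / 0.731 = 65,222,606 BTU = 652.2 therm → 652.2 × €1.71 = €1,115.31
Electric: 47,677,725 BTU / 3412 = 13,970 kWh → × €0.154 = €2,151.93
Difference = |€1,115.31 − €2,151.93| = €1,036.62

€1036.62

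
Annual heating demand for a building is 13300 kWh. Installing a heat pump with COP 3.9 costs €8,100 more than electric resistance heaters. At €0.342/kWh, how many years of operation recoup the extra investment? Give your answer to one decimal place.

Resistance: 13300 kWh × €0.342 = €4,548.60/yr
Heat pump: 13300 / 3.9 = 3410 kWh in → × €0.342 = €1,166.31/yr
Annual savings = €3,382.29
Payback = €8,100 / €3,382.29 = 2.39 years

2.4 years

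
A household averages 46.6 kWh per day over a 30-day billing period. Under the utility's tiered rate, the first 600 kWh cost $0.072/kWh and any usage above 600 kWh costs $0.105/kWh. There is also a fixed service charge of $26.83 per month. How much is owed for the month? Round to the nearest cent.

Usage = 46.6 kWh/day × 30 days = 1398 kWh
First 600 kWh × $0.072 = $43.20
Remaining 798 kWh × $0.105 = $83.79
Energy charge = $126.99; + service $26.83 = $153.82

$153.82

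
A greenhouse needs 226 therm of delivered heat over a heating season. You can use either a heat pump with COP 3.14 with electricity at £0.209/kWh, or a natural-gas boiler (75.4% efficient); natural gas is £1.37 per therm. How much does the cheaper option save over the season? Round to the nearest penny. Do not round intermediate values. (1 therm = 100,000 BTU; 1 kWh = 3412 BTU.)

Heat load = 226 therm × 100,000 = 22,600,000 BTU
Gas: input = 22,600,000 / 0.754 = 29,973,475 BTU = 299.7 therm → 299.7 × £1.37 = £410.64
Heat pump: 22,600,000 BTU / 3412 = 6,624 kWh heat; / 3.14 = 2,109 kWh in → × £0.209 = £440.88
Difference = |£410.64 − £440.88| = £30.24

£30.24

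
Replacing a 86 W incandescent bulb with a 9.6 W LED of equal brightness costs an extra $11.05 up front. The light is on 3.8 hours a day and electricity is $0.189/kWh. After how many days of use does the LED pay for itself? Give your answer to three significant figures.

Power saved = 86 − 9.6 = 76.4 W
Daily energy saved = 76.4 W × 3.8 h = 290.3 Wh = 0.29032 kWh
Daily savings = 0.29032 × $0.189 = $0.0549
Payback = $11.05 / $0.0549 per day = 201.4 days

201 days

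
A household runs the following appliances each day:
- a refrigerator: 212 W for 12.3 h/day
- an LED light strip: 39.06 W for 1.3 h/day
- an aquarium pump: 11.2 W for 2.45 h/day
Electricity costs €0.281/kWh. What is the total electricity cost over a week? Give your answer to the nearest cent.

refrigerator: 212 W × 12.3 h × 7 d = 18,253 Wh = 18.25 kWh
LED light strip: 39.06 W × 1.3 h × 7 d = 355 Wh = 0.3554 kWh
aquarium pump: 11.2 W × 2.45 h × 7 d = 192 Wh = 0.1921 kWh
Total energy = 18.25 + 0.3554 + 0.1921 = 18.8 kWh
Cost = 18.8 kWh × €0.281 = €5.28

€5.28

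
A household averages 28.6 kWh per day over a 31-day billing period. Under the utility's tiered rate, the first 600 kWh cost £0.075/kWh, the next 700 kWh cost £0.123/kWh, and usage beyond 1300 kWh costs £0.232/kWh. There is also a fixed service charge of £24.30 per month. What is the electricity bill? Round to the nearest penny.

£104.55

Usage = 28.6 kWh/day × 31 days = 886.6 kWh
First 600 kWh × £0.075 = £45.00
Next 286.6 kWh × £0.123 = £35.25
Remaining tier: 0 kWh (not reached)
Energy charge = £80.25; + service £24.30 = £104.55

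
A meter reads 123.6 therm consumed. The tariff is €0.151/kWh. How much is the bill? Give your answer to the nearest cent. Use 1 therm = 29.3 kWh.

€546.84

123.6 therm × (29.3 kWh/therm) = 3,621 kWh
Cost = 3,621 kWh × €0.151/kWh = €546.84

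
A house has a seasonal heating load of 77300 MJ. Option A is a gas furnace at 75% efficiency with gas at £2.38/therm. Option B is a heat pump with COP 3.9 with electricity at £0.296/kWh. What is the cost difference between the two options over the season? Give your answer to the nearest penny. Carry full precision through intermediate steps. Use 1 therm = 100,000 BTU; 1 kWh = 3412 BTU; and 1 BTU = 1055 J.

£695.27

Heat load = 77300 MJ = 77,300,000,000 J / 1055 = 73,270,142 BTU
Gas: input = 73,270,142 / 0.75 = 97,693,523 BTU = 976.9 therm → 976.9 × £2.38 = £2,325.11
Heat pump: 73,270,142 BTU / 3412 = 21,470 kWh heat; / 3.9 = 5,506 kWh in → × £0.296 = £1,629.84
Difference = |£2,325.11 − £1,629.84| = £695.27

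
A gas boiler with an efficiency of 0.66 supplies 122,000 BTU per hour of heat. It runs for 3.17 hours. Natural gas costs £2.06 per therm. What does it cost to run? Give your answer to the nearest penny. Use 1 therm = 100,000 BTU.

Heat delivered = 122,000 BTU/h × 3.17 h = 386,740 BTU
Gas input = 386,740 / 0.66 = 585,970 BTU
= 585,970 / 100,000 = 5.86 therm
Cost = 5.86 × £2.06/therm = £12.07

£12.07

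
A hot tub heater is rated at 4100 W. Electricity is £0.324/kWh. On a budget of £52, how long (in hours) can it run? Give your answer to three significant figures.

Energy budget = £52 / £0.324 per kWh = 160.5 kWh = 160,494 Wh
Runtime = 160,494 Wh / 4100 W = 39.14 h

39.1 h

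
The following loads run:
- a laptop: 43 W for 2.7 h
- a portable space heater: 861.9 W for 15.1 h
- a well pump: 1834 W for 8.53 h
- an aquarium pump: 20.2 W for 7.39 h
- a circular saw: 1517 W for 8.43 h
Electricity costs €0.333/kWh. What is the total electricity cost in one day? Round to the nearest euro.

€14

laptop: 43 W × 2.7 h = 116 Wh = 0.1161 kWh
portable space heater: 861.9 W × 15.1 h = 13,015 Wh = 13.01 kWh
well pump: 1834 W × 8.53 h = 15,644 Wh = 15.64 kWh
aquarium pump: 20.2 W × 7.39 h = 149 Wh = 0.1493 kWh
circular saw: 1517 W × 8.43 h = 12,788 Wh = 12.79 kWh
Total energy = 0.1161 + 13.01 + 15.64 + 0.1493 + 12.79 = 41.71 kWh
Cost = 41.71 kWh × €0.333 = €13.89 ≈ €14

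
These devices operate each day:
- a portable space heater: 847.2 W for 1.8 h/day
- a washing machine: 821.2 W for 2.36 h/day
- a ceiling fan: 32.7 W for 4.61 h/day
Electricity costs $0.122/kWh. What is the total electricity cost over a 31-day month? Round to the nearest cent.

$13.67

portable space heater: 847.2 W × 1.8 h × 31 d = 47,274 Wh = 47.27 kWh
washing machine: 821.2 W × 2.36 h × 31 d = 60,079 Wh = 60.08 kWh
ceiling fan: 32.7 W × 4.61 h × 31 d = 4,673 Wh = 4.673 kWh
Total energy = 47.27 + 60.08 + 4.673 = 112 kWh
Cost = 112 kWh × $0.122 = $13.67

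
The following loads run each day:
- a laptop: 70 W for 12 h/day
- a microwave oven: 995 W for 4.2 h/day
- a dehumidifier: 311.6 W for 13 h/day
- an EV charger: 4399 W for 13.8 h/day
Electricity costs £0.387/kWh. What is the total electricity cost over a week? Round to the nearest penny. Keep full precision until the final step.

£189.02

laptop: 70 W × 12 h × 7 d = 5,880 Wh = 5.88 kWh
microwave oven: 995 W × 4.2 h × 7 d = 29,253 Wh = 29.25 kWh
dehumidifier: 311.6 W × 13 h × 7 d = 28,356 Wh = 28.36 kWh
EV charger: 4399 W × 13.8 h × 7 d = 424,943 Wh = 424.9 kWh
Total energy = 5.88 + 29.25 + 28.36 + 424.9 = 488.4 kWh
Cost = 488.4 kWh × £0.387 = £189.02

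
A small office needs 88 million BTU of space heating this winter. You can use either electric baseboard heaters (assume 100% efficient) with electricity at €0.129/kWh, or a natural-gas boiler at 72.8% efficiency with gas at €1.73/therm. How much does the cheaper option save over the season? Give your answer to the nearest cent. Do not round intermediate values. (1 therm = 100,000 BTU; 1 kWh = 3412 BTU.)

€1235.87

Heat load = 88 × 10⁶ BTU = 88,000,000 BTU
Gas: input = 88,000,000 / 0.728 = 120,879,121 BTU = 1,209 therm → 1,209 × €1.73 = €2,091.21
Electric: 88,000,000 BTU / 3412 = 25,790 kWh → × €0.129 = €3,327.08
Difference = |€2,091.21 − €3,327.08| = €1,235.87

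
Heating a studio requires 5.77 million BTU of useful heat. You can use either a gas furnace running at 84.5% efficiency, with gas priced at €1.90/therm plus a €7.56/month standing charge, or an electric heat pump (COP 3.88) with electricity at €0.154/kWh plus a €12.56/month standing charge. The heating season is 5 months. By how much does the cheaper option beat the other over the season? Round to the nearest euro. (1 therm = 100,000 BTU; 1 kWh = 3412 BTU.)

Heat load = 5.77 × 10⁶ BTU = 5,770,000 BTU
Gas: input = 5,770,000 / 0.845 = 6,828,402 BTU = 68.28 therm → 68.28 × €1.90 = €129.74; + 5 × €7.56 standing = €167.54
Heat pump: 5,770,000 BTU / 3412 = 1,691 kWh heat; / 3.88 = 435.8 kWh in → × €0.154 = €67.12; + 5 × €12.56 standing = €129.92
Difference = |€167.54 − €129.92| = €37.62 ≈ €38

€38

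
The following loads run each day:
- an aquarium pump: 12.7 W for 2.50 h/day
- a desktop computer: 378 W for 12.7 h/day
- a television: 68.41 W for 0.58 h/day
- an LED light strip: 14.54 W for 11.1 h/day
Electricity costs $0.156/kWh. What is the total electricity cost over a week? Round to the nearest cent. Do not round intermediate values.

$5.50

aquarium pump: 12.7 W × 2.50 h × 7 d = 222 Wh = 0.2223 kWh
desktop computer: 378 W × 12.7 h × 7 d = 33,604 Wh = 33.6 kWh
television: 68.41 W × 0.58 h × 7 d = 278 Wh = 0.2777 kWh
LED light strip: 14.54 W × 11.1 h × 7 d = 1,130 Wh = 1.13 kWh
Total energy = 0.2223 + 33.6 + 0.2777 + 1.13 = 35.23 kWh
Cost = 35.23 kWh × $0.156 = $5.50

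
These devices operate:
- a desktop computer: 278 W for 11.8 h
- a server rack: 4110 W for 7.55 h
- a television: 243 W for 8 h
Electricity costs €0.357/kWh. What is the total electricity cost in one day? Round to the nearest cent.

€12.94

desktop computer: 278 W × 11.8 h = 3,280 Wh = 3.28 kWh
server rack: 4110 W × 7.55 h = 31,030 Wh = 31.03 kWh
television: 243 W × 8 h = 1,944 Wh = 1.944 kWh
Total energy = 3.28 + 31.03 + 1.944 = 36.25 kWh
Cost = 36.25 kWh × €0.357 = €12.94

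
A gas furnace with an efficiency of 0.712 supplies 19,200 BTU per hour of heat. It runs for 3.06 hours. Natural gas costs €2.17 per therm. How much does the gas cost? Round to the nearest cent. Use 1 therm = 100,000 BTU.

€1.79

Heat delivered = 19,200 BTU/h × 3.06 h = 58,752 BTU
Gas input = 58,752 / 0.712 = 82,517 BTU
= 82,517 / 100,000 = 0.8252 therm
Cost = 0.8252 × €2.17/therm = €1.79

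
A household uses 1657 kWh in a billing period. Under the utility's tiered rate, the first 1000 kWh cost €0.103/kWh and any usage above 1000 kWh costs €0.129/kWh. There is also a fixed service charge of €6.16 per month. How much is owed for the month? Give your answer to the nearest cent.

First 1000 kWh × €0.103 = €103.00
Remaining 657 kWh × €0.129 = €84.75
Energy charge = €187.75; + service €6.16 = €193.91

€193.91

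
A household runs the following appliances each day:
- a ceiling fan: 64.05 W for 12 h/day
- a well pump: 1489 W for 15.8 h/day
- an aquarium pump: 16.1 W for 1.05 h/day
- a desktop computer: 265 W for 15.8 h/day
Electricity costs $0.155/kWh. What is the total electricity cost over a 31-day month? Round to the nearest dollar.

ceiling fan: 64.05 W × 12 h × 31 d = 23,827 Wh = 23.83 kWh
well pump: 1489 W × 15.8 h × 31 d = 729,312 Wh = 729.3 kWh
aquarium pump: 16.1 W × 1.05 h × 31 d = 524 Wh = 0.5241 kWh
desktop computer: 265 W × 15.8 h × 31 d = 129,797 Wh = 129.8 kWh
Total energy = 23.83 + 729.3 + 0.5241 + 129.8 = 883.5 kWh
Cost = 883.5 kWh × $0.155 = $136.94 ≈ $137

$137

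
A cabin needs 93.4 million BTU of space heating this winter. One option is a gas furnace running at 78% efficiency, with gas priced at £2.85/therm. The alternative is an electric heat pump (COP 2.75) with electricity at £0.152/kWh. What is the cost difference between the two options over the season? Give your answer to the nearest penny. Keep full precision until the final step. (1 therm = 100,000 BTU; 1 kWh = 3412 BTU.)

Heat load = 93.4 × 10⁶ BTU = 93,400,000 BTU
Gas: input = 93,400,000 / 0.78 = 119,743,590 BTU = 1,197 therm → 1,197 × £2.85 = £3,412.69
Heat pump: 93,400,000 BTU / 3412 = 27,370 kWh heat; / 2.75 = 9,954 kWh in → × £0.152 = £1,513.03
Difference = |£3,412.69 − £1,513.03| = £1,899.66

£1899.66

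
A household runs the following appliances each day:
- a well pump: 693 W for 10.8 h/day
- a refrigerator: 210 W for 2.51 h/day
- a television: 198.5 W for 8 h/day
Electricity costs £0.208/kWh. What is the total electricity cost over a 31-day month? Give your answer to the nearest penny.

£61.90

well pump: 693 W × 10.8 h × 31 d = 232,016 Wh = 232 kWh
refrigerator: 210 W × 2.51 h × 31 d = 16,340 Wh = 16.34 kWh
television: 198.5 W × 8 h × 31 d = 49,228 Wh = 49.23 kWh
Total energy = 232 + 16.34 + 49.23 = 297.6 kWh
Cost = 297.6 kWh × £0.208 = £61.90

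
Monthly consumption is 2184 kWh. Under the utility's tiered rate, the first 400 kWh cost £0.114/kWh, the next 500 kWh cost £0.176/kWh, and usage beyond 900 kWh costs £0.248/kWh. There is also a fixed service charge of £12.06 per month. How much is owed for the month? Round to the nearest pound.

£464

First 400 kWh × £0.114 = £45.60
Next 500 kWh × £0.176 = £88.00
Remaining 1284 kWh × £0.248 = £318.43
Energy charge = £452.03; + service £12.06 = £464.09 ≈ £464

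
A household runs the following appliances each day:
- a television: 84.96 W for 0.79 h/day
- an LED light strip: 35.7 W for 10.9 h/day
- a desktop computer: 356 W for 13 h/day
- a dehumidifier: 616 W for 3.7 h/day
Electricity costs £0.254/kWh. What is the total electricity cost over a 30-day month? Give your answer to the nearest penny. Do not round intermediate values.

£56.11

television: 84.96 W × 0.79 h × 30 d = 2,014 Wh = 2.014 kWh
LED light strip: 35.7 W × 10.9 h × 30 d = 11,674 Wh = 11.67 kWh
desktop computer: 356 W × 13 h × 30 d = 138,840 Wh = 138.8 kWh
dehumidifier: 616 W × 3.7 h × 30 d = 68,376 Wh = 68.38 kWh
Total energy = 2.014 + 11.67 + 138.8 + 68.38 = 220.9 kWh
Cost = 220.9 kWh × £0.254 = £56.11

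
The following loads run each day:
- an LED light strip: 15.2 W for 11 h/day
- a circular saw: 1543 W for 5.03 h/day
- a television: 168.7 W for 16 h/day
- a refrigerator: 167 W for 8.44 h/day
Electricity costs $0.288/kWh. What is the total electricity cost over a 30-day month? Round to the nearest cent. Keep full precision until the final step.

$104.00

LED light strip: 15.2 W × 11 h × 30 d = 5,016 Wh = 5.016 kWh
circular saw: 1543 W × 5.03 h × 30 d = 232,839 Wh = 232.8 kWh
television: 168.7 W × 16 h × 30 d = 80,976 Wh = 80.98 kWh
refrigerator: 167 W × 8.44 h × 30 d = 42,284 Wh = 42.28 kWh
Total energy = 5.016 + 232.8 + 80.98 + 42.28 = 361.1 kWh
Cost = 361.1 kWh × $0.288 = $104.00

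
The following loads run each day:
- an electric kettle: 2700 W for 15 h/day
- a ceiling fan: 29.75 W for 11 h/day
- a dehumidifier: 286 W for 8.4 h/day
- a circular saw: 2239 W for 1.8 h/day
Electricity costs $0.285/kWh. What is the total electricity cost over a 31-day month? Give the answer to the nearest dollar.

$418

electric kettle: 2700 W × 15 h × 31 d = 1,255,500 Wh = 1,256 kWh
ceiling fan: 29.75 W × 11 h × 31 d = 10,145 Wh = 10.14 kWh
dehumidifier: 286 W × 8.4 h × 31 d = 74,474 Wh = 74.47 kWh
circular saw: 2239 W × 1.8 h × 31 d = 124,936 Wh = 124.9 kWh
Total energy = 1,256 + 10.14 + 74.47 + 124.9 = 1,465 kWh
Cost = 1,465 kWh × $0.285 = $417.54 ≈ $418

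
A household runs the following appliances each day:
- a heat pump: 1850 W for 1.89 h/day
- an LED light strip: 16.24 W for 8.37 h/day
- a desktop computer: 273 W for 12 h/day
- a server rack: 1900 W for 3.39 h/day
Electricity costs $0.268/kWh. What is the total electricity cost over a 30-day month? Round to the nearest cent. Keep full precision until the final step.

$107.33

heat pump: 1850 W × 1.89 h × 30 d = 104,895 Wh = 104.9 kWh
LED light strip: 16.24 W × 8.37 h × 30 d = 4,078 Wh = 4.078 kWh
desktop computer: 273 W × 12 h × 30 d = 98,280 Wh = 98.28 kWh
server rack: 1900 W × 3.39 h × 30 d = 193,230 Wh = 193.2 kWh
Total energy = 104.9 + 4.078 + 98.28 + 193.2 = 400.5 kWh
Cost = 400.5 kWh × $0.268 = $107.33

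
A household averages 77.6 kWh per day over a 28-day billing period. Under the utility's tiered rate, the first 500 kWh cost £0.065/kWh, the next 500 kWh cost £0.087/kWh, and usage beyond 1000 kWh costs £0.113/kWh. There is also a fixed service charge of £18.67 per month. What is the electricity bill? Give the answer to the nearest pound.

Usage = 77.6 kWh/day × 28 days = 2172.8 kWh
First 500 kWh × £0.065 = £32.50
Next 500 kWh × £0.087 = £43.50
Remaining 1172.8 kWh × £0.113 = £132.53
Energy charge = £208.53; + service £18.67 = £227.20 ≈ £227

£227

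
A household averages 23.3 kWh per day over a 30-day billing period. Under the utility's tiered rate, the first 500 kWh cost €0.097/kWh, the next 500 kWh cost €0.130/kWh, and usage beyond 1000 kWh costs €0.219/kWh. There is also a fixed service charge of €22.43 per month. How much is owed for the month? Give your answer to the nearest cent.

Usage = 23.3 kWh/day × 30 days = 699 kWh
First 500 kWh × €0.097 = €48.50
Next 199 kWh × €0.130 = €25.87
Remaining tier: 0 kWh (not reached)
Energy charge = €74.37; + service €22.43 = €96.80

€96.80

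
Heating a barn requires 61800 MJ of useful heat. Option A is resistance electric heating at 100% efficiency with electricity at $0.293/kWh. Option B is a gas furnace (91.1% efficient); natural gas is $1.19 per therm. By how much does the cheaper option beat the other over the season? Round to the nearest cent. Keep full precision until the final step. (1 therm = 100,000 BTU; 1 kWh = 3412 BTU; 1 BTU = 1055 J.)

Heat load = 61800 MJ = 61,800,000,000 J / 1055 = 58,578,199 BTU
Gas: input = 58,578,199 / 0.911 = 64,300,987 BTU = 643 therm → 643 × $1.19 = $765.18
Electric: 58,578,199 BTU / 3412 = 17,170 kWh → × $0.293 = $5,030.31
Difference = |$765.18 − $5,030.31| = $4,265.13

$4265.13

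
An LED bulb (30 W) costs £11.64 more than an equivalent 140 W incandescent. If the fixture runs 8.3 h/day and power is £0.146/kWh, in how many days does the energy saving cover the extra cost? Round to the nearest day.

87 days

Power saved = 140 − 30 = 110 W
Daily energy saved = 110 W × 8.3 h = 913 Wh = 0.913 kWh
Daily savings = 0.913 × £0.146 = £0.1333
Payback = £11.64 / £0.1333 per day = 87.32 days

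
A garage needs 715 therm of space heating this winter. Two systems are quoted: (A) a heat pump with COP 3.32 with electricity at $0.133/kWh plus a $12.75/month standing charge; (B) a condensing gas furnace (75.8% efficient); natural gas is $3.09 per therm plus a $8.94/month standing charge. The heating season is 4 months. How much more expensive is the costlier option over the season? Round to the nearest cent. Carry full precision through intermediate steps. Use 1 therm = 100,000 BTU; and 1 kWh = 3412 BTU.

Heat load = 715 therm × 100,000 = 71,500,000 BTU
Gas: input = 71,500,000 / 0.758 = 94,327,177 BTU = 943.3 therm → 943.3 × $3.09 = $2,914.71; + 4 × $8.94 standing = $2,950.47
Heat pump: 71,500,000 BTU / 3412 = 20,960 kWh heat; / 3.32 = 6,312 kWh in → × $0.133 = $839.48; + 4 × $12.75 standing = $890.48
Difference = |$2,950.47 − $890.48| = $2,059.99

$2059.99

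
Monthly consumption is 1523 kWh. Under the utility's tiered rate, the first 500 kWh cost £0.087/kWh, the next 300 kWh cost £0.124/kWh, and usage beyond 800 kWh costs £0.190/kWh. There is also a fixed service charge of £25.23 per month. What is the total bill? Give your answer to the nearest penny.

First 500 kWh × £0.087 = £43.50
Next 300 kWh × £0.124 = £37.20
Remaining 723 kWh × £0.190 = £137.37
Energy charge = £218.07; + service £25.23 = £243.30

£243.30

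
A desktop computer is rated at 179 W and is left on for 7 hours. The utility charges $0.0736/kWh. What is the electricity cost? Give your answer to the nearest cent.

$0.09

Energy = 179 W × 7 h = 1,253 Wh = 1.253 kWh
Cost = 1.253 kWh × $0.0736/kWh = $0.09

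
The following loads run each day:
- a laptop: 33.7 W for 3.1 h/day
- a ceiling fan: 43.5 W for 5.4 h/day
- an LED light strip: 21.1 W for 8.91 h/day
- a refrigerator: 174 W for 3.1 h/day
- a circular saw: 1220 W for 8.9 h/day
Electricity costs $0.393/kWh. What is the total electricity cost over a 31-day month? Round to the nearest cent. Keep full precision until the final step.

$145.28

laptop: 33.7 W × 3.1 h × 31 d = 3,239 Wh = 3.239 kWh
ceiling fan: 43.5 W × 5.4 h × 31 d = 7,282 Wh = 7.282 kWh
LED light strip: 21.1 W × 8.91 h × 31 d = 5,828 Wh = 5.828 kWh
refrigerator: 174 W × 3.1 h × 31 d = 16,721 Wh = 16.72 kWh
circular saw: 1220 W × 8.9 h × 31 d = 336,598 Wh = 336.6 kWh
Total energy = 3.239 + 7.282 + 5.828 + 16.72 + 336.6 = 369.7 kWh
Cost = 369.7 kWh × $0.393 = $145.28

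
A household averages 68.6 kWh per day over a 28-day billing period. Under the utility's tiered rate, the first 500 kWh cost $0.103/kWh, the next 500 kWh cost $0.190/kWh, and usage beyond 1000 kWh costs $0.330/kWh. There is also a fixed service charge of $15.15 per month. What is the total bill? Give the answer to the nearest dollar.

Usage = 68.6 kWh/day × 28 days = 1920.8 kWh
First 500 kWh × $0.103 = $51.50
Next 500 kWh × $0.190 = $95.00
Remaining 920.8 kWh × $0.330 = $303.86
Energy charge = $450.36; + service $15.15 = $465.51 ≈ $466

$466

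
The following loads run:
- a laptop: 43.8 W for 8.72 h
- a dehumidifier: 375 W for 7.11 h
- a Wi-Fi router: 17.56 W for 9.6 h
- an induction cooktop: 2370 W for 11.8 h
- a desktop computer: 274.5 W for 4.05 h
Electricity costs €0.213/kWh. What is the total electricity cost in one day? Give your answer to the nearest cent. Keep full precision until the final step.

€6.88

laptop: 43.8 W × 8.72 h = 382 Wh = 0.3819 kWh
dehumidifier: 375 W × 7.11 h = 2,666 Wh = 2.666 kWh
Wi-Fi router: 17.56 W × 9.6 h = 169 Wh = 0.1686 kWh
induction cooktop: 2370 W × 11.8 h = 27,966 Wh = 27.97 kWh
desktop computer: 274.5 W × 4.05 h = 1,112 Wh = 1.112 kWh
Total energy = 0.3819 + 2.666 + 0.1686 + 27.97 + 1.112 = 32.29 kWh
Cost = 32.29 kWh × €0.213 = €6.88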